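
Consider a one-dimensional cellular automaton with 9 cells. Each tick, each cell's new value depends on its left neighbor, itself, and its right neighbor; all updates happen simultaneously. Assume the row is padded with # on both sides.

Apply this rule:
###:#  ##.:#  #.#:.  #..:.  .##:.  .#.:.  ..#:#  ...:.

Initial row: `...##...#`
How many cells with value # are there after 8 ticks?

2

tick 1: ..#.#..#.
tick 2: .#....#..
tick 3: .....#..#
tick 4: ....#..#.
tick 5: ...#..#..
tick 6: ..#..#..#
tick 7: .#..#..#.
tick 8: ...#..#..
count of #: 2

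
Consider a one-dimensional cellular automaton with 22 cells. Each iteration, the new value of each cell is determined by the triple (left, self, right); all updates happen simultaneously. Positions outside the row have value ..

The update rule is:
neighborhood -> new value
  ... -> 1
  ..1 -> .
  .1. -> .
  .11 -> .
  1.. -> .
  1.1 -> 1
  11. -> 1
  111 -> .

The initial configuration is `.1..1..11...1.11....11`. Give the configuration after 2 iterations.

........1.1..1.1.11..1
1111111..1....1.1.1...

1111111..1....1.1.1...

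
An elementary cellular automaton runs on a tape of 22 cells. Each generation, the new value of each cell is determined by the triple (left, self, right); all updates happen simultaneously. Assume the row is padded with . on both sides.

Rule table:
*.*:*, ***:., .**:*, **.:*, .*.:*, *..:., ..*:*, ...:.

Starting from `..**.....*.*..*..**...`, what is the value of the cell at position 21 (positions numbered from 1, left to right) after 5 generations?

.

.***....****.**.***...
**.*...**..******.*...
****..***.**....***...
*..*.**.****...**.*...
*.*******..*..*****...
position 21 holds .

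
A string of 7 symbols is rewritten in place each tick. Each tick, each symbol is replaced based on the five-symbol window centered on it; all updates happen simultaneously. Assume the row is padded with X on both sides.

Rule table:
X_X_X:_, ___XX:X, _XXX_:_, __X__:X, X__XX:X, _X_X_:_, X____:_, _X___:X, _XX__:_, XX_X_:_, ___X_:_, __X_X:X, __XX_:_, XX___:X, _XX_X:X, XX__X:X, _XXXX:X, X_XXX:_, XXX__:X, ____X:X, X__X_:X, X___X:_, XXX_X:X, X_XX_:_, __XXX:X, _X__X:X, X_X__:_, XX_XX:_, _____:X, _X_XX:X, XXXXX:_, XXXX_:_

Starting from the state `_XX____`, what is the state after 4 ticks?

___X_XX
X__XX_X
XXX_X__
__X__XX

__X__XX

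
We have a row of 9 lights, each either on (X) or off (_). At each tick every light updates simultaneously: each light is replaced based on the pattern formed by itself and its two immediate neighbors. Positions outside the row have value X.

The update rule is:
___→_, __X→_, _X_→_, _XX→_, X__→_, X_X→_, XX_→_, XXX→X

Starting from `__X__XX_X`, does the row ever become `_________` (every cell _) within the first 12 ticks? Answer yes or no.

yes

_________
all cells are _ at tick 1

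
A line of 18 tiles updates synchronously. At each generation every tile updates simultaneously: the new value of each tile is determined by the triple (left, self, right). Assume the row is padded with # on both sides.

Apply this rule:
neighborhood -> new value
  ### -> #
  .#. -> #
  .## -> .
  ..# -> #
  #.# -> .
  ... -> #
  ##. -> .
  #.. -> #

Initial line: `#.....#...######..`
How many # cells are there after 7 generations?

generation 1: .#########.####.##
generation 2: ..#######...##...#
generation 3: ##.#####.###..###.
generation 4: #...###...#.##.#..
generation 5: .###.#.####....###
generation 6: ..#..#..##.####.##
generation 7: ########....##...#
count of #: 11

11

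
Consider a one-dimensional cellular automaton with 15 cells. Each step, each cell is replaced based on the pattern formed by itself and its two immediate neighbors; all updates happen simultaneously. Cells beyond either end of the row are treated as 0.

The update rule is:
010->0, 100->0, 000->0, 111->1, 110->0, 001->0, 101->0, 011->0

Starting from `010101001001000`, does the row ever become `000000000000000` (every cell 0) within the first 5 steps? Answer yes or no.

step 1: 000000000000000
all cells are 0 at step 1

yes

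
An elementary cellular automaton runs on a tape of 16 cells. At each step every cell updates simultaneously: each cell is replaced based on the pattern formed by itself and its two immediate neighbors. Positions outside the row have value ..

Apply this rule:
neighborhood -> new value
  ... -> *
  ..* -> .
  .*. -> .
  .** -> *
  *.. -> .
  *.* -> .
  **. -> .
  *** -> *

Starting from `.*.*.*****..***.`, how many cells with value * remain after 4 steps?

11

.....****...**..
****.***..*.*..*
***..**.........
**...*..********
count of *: 11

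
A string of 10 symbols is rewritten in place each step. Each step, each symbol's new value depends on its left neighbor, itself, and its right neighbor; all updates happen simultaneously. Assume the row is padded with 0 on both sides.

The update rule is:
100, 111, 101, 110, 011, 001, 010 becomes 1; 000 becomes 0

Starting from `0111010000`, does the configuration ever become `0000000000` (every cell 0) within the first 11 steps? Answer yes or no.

1111111000
1111111100
1111111110
1111111111
1111111111  (fixed point — unchanged through step 11)
step 11 is 1111111111, still not uniform 0

no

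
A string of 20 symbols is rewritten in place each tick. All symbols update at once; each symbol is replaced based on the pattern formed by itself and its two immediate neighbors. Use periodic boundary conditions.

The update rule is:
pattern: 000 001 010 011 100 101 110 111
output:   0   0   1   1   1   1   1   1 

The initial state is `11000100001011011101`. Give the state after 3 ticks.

11100110001111111111
11110111001111111111
11111111101111111111

11111111101111111111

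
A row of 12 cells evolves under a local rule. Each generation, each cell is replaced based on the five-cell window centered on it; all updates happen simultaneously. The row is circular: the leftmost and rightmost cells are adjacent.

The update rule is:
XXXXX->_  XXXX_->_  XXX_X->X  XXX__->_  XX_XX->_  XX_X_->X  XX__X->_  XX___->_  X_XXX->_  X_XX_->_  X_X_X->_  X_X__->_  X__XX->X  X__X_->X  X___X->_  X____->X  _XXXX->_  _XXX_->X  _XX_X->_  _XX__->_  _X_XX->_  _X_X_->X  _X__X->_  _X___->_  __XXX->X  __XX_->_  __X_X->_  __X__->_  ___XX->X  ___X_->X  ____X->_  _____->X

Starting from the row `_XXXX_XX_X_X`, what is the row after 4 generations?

_X___X_X__X_

____X___X_X_
XX_X___X_X__
__X___X_X__X
_X___X_X__X_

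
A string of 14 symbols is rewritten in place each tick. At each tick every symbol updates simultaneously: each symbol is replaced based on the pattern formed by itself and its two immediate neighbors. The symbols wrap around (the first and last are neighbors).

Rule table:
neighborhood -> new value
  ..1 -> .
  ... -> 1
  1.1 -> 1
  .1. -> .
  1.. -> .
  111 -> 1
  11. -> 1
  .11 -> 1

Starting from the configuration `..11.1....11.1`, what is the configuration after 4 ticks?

..111..11.111.
1.111..111111.
.1111..1111111
11111..1111111

11111..1111111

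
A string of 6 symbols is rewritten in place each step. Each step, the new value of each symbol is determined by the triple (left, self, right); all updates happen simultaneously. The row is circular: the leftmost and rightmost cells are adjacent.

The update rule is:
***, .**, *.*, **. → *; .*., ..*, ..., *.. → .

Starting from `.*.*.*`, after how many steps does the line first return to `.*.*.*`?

2

*.*.*.
.*.*.*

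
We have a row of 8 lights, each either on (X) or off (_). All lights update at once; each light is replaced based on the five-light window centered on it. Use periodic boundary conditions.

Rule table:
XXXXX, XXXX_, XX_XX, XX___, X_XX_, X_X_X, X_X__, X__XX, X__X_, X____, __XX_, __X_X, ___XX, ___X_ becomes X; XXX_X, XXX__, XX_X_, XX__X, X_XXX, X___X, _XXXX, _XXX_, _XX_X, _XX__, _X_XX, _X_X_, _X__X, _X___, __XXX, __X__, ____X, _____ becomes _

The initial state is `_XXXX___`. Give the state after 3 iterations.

X_X__X_X

X__X_XX_
X_XX_X__
X_X__X_X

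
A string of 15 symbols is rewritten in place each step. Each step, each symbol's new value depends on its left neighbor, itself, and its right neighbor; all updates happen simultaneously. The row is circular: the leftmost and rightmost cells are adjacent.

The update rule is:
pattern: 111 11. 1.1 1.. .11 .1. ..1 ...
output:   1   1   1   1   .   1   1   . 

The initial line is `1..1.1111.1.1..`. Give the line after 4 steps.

11111111.111111

step 1: 11111.111111111
step 2: 111111.11111111
step 3: 1111111.1111111
step 4: 11111111.111111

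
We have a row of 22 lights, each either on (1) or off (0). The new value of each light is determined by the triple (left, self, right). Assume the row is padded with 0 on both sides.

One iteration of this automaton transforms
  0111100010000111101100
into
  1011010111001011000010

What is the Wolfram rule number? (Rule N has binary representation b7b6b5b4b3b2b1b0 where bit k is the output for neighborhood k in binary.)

150

position 2: 111 → 1  (bit 7 = 1)
position 4: 110 → 0  (bit 6 = 0)
position 17: 101 → 0  (bit 5 = 0)
position 5: 100 → 1  (bit 4 = 1)
position 1: 011 → 0  (bit 3 = 0)
position 8: 010 → 1  (bit 2 = 1)
position 0: 001 → 1  (bit 1 = 1)
position 6: 000 → 0  (bit 0 = 0)
bits b7..b0 = 10010110 = 150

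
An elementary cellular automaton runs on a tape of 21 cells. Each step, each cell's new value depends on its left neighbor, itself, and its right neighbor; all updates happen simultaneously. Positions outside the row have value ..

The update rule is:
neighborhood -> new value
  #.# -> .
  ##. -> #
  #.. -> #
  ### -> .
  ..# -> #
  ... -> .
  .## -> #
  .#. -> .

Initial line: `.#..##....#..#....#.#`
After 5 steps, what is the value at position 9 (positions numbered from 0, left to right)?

#

#.#####..#.##.#..#...
..#...###..##..##.#..
.#.#.##.#########..#.
#....##.#.......###.#
.#..###..#.....##.#..
position 9 holds #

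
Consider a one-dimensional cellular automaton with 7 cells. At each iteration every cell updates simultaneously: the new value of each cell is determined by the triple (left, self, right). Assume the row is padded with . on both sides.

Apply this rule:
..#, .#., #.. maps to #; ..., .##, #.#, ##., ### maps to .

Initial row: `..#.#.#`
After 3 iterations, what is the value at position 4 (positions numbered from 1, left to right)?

.##.#.#
#...#.#
##.##.#
position 4 holds #

#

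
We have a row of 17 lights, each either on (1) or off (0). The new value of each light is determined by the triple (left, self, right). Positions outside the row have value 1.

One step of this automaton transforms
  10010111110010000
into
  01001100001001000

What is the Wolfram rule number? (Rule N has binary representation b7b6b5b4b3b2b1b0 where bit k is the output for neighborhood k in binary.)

position 6: 111 → 0  (bit 7 = 0)
position 0: 110 → 0  (bit 6 = 0)
position 4: 101 → 1  (bit 5 = 1)
position 1: 100 → 1  (bit 4 = 1)
position 5: 011 → 1  (bit 3 = 1)
position 3: 010 → 0  (bit 2 = 0)
position 2: 001 → 0  (bit 1 = 0)
position 14: 000 → 0  (bit 0 = 0)
bits b7..b0 = 00111000 = 56

56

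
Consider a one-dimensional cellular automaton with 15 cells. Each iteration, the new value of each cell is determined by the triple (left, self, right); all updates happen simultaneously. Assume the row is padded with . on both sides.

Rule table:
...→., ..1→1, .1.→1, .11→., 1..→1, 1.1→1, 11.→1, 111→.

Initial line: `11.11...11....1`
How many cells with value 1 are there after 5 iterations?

iteration 1: .11.11.1.11..11
iteration 2: 1.11.1111.111.1
iteration 3: 11.11...11..111
iteration 4: .11.11.1.111..1
iteration 5: 1.11.1111..1111
count of 1: 11

11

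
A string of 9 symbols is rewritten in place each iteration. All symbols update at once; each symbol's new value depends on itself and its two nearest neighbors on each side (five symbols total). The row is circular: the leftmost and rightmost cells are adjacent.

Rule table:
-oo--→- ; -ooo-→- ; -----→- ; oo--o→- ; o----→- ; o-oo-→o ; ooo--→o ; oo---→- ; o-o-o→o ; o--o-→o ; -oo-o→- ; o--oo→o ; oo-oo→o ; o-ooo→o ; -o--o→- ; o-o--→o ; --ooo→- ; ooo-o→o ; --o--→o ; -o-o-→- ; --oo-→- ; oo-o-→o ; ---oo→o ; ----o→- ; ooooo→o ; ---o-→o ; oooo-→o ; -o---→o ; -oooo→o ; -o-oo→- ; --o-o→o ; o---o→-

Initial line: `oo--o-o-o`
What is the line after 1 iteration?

-o-oo-o-o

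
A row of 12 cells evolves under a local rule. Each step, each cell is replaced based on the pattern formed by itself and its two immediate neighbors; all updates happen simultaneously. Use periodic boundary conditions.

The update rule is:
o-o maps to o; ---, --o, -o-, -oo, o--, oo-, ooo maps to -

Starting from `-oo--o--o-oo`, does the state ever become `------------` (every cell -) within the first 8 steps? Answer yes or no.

o--------o--
------------
all cells are - at step 2

yes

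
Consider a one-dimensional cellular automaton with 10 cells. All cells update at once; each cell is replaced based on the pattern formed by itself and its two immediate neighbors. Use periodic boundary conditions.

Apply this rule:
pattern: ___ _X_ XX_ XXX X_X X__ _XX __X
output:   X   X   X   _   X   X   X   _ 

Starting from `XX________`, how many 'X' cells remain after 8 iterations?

iteration 1: XXXXXXXXX_
iteration 2: X_______XX
iteration 3: XXXXXXX_X_
iteration 4: X_____XXXX
iteration 5: XXXXX_X___
iteration 6: X___XXXXX_
iteration 7: XXX_X___XX
iteration 8: __XXXXX_X_
count of X: 6

6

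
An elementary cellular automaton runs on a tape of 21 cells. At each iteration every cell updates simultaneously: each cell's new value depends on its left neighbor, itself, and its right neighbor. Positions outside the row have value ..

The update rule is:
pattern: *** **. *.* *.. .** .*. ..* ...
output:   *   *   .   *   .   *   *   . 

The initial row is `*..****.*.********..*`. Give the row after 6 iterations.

***.***.*..**********
.**..**.***.*********
*.***.*..**..********
*..**.***.***.*******
***.*..**..**..******
.**.***.***.***.*****

.**.***.***.***.*****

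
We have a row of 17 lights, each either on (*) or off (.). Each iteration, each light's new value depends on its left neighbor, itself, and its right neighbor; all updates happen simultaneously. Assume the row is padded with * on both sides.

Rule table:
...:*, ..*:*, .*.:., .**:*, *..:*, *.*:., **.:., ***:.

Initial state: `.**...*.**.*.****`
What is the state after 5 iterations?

****.***..*....*.

.*.***..*....*...
...*..**.****.***
***.***..*....*..
....*..**.****.**
****.***..*....*.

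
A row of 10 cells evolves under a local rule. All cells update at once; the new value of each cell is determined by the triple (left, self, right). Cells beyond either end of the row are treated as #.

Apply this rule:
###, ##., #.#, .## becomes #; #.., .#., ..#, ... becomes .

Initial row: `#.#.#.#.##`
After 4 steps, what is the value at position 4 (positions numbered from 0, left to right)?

#

##.#.#.###
###.#.####
####.#####
##########
position 4 holds #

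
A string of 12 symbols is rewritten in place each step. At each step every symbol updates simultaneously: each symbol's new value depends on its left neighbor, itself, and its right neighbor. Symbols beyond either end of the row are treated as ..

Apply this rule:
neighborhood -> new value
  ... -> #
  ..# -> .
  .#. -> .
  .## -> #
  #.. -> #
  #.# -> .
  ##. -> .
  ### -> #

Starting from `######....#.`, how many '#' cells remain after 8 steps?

step 1: #####.###..#
step 2: ####..##.#..
step 3: ###.#.#...##
step 4: ##.....##.#.
step 5: #.####.#...#
step 6: ..###...##..
step 7: #.##.##.#.##
step 8: ..#..#....#.
count of #: 3

3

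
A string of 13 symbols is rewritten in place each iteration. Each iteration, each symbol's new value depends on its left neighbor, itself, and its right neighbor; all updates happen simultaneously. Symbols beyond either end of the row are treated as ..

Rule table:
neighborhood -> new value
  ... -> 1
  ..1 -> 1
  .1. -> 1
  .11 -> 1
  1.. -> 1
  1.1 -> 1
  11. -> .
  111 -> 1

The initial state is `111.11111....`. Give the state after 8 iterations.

1.1111.11.11.

11.11111.1111
1.11111.1111.
111111.1111.1
11111.1111.11
1111.1111.11.
111.1111.11.1
11.1111.11.11
1.1111.11.11.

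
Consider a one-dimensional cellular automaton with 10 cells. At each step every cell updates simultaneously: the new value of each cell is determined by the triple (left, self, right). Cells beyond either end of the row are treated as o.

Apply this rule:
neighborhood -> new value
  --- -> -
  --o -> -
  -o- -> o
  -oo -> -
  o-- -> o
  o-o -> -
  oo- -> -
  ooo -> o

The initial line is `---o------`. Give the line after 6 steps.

o--oo-----
-o---o----
-oo--oo---
---o---o--
o--oo--oo-
-o---o----

-o---o----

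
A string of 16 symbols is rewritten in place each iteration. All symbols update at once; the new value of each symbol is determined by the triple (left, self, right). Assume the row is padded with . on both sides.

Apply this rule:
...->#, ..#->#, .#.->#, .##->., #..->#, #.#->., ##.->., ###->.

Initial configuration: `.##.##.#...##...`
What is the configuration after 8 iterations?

#......####..###
#######....##...
.......####..###
#######....##...  (repeats iteration 2; period 2)
iteration 8: #######....##...

#######....##...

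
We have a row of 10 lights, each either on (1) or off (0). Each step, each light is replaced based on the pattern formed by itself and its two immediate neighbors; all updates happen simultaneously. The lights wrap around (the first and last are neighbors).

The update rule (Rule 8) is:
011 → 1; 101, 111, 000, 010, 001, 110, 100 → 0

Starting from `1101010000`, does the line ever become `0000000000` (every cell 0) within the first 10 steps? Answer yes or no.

yes

1000000000
0000000000
all cells are 0 at step 2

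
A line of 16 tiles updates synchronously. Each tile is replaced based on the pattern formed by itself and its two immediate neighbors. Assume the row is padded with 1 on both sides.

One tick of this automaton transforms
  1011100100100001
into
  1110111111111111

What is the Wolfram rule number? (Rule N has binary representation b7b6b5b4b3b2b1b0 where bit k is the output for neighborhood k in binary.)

127

position 3: 111 → 0  (bit 7 = 0)
position 0: 110 → 1  (bit 6 = 1)
position 1: 101 → 1  (bit 5 = 1)
position 5: 100 → 1  (bit 4 = 1)
position 2: 011 → 1  (bit 3 = 1)
position 7: 010 → 1  (bit 2 = 1)
position 6: 001 → 1  (bit 1 = 1)
position 12: 000 → 1  (bit 0 = 1)
bits b7..b0 = 01111111 = 127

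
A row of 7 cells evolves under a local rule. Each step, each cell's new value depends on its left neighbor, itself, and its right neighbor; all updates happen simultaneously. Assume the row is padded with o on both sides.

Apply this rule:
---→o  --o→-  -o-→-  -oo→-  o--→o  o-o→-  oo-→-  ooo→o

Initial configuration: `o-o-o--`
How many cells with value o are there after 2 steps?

-----o-
oooo---
count of o: 4

4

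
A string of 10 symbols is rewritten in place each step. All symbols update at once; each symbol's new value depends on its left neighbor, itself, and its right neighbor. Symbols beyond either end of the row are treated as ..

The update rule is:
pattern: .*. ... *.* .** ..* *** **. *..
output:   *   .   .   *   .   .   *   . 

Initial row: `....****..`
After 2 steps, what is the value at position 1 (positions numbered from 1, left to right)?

.

step 1: ....*..*..
step 2: ....*..*..
position 1 holds .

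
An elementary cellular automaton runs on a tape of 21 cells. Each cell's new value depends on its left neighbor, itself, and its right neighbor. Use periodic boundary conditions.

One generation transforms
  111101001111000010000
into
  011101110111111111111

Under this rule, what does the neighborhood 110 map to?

1

At position 3 the neighborhood is 110; the next row has 1 there.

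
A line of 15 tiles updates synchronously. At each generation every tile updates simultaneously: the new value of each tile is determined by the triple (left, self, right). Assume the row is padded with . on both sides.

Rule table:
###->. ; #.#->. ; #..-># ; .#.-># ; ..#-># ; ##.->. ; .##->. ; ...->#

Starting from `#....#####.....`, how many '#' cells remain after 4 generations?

5

#####.....#####
.....#####.....
#####.....#####  (repeats generation 1; period 2)
generation 4: .....#####.....
count of #: 5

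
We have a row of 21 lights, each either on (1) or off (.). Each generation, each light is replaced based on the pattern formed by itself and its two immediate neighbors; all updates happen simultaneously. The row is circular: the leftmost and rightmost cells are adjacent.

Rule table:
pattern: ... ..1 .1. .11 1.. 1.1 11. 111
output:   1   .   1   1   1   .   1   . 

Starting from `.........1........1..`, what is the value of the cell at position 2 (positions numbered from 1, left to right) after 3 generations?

11111111.11111111.111
.......1.1......1.1..
111111.1.111111.1.111
position 2 holds 1

1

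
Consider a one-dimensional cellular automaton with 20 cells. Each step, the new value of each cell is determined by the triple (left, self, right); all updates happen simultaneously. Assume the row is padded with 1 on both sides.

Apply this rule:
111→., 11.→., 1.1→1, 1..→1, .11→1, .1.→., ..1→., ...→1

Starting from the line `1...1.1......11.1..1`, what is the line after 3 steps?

..1.1.1.111..1.1.11.

.11..1.11111.1.1.1.1
11.1..11....1.1.1.11
..1.1.1.111..1.1.11.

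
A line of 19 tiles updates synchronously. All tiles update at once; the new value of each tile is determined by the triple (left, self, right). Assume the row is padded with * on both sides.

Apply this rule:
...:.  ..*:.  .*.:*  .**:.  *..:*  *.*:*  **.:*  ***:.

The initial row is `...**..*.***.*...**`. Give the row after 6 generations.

.**.**...**.**.....

*...**.**..****....
**...**.**....**...
.**...**.**....**..
*.**...**.**....**.
**.**...**.**....**
.**.**...**.**.....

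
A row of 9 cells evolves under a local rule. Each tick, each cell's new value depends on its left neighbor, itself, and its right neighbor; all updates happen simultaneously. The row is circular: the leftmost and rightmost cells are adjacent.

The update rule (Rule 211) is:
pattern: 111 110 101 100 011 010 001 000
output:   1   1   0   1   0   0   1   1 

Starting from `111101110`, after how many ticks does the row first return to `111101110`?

18

011100110
101111011
100111001
111011110
011001110
101110111
100110011
111011101
111001100
011110111
001110011
110111101
110011100
011101111
001100111
110111011
110011001
111101110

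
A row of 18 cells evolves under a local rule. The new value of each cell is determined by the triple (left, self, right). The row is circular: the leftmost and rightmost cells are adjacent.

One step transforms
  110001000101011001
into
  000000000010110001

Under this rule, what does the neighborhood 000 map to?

At position 3 the neighborhood is 000; the next row has 0 there.

0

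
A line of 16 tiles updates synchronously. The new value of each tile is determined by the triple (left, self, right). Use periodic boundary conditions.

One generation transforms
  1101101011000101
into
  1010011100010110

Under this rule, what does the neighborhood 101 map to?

1

At position 2 the neighborhood is 101; the next row has 1 there.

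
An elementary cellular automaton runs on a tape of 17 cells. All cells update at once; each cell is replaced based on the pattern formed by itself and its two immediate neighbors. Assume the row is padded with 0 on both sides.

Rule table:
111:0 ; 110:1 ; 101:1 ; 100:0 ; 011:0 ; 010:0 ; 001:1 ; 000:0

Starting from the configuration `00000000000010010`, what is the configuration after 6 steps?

00000000000100100
00000000001001000
00000000010010000
00000000100100000
00000001001000000
00000010010000000

00000010010000000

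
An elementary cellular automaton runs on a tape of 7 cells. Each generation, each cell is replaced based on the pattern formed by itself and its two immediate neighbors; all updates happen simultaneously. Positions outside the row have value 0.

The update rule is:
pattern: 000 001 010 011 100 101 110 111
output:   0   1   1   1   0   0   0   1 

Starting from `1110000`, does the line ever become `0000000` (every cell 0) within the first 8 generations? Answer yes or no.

no

generation 1: 1100000
generation 2: 1000000
generation 3: 1000000  (fixed point — unchanged through generation 8)
generation 8 is 1000000, still not uniform 0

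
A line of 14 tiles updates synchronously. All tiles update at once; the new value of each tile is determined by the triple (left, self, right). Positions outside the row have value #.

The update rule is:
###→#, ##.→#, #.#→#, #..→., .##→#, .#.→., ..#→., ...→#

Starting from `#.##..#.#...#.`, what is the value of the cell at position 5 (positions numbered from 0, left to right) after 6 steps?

####...#..#..#
####.#.......#
#####..#####.#
#####..#######
#####..#######  (fixed point — unchanged through step 6)
position 5 holds .

.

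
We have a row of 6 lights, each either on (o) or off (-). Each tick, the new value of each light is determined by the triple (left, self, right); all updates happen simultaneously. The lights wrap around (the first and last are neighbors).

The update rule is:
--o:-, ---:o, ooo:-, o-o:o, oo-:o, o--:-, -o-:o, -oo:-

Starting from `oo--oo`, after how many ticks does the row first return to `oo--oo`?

-o----
-o-ooo
ooo--o
--o---
o-o-oo
oooo--
---o--
oo-o-o
-oooo-
----o-
ooo-o-
--oooo
-----o
-ooo-o
o--ooo
o-----
o-ooo-
oo--oo

18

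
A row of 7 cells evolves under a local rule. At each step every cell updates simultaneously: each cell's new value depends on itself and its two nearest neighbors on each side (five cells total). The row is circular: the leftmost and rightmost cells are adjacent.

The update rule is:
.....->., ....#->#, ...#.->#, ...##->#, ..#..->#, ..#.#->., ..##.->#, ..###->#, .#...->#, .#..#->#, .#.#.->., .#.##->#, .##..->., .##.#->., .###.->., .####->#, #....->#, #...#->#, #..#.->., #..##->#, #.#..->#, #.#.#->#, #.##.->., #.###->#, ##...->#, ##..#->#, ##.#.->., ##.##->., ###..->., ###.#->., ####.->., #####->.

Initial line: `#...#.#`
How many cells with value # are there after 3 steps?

.###.#.
##...##
..#####
count of #: 5

5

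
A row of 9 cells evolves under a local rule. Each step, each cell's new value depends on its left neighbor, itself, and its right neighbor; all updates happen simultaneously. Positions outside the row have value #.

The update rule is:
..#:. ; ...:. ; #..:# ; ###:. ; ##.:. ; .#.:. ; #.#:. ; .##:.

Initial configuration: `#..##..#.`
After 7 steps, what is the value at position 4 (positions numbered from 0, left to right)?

step 1: .#...#...
step 2: ..#...#..
step 3: #..#...#.
step 4: .#..#....
step 5: ..#..#...
step 6: #..#..#..
step 7: .#..#..#.
position 4 holds #

#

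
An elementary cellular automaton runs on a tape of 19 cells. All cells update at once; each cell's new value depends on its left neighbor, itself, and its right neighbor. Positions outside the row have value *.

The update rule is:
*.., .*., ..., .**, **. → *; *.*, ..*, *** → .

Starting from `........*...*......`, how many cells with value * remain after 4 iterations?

*******.***.******.
......*.*.*.*....*.
*****.*.*.*.****.*.
....*.*.*.*.*..*.*.
count of *: 7

7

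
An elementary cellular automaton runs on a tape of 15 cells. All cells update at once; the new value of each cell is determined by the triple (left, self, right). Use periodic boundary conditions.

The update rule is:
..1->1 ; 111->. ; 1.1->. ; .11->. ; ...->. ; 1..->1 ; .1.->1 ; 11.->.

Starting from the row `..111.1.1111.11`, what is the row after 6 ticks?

11....1........
..1..111......1
11111...1....11
.....1.111..1..
....11....1111.
...1..1..1....1

...1..1..1....1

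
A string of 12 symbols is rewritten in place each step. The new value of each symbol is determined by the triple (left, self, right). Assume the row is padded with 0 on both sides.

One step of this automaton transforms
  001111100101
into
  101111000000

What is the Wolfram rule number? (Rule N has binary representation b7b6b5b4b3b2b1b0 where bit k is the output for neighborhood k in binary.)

position 3: 111 → 1  (bit 7 = 1)
position 6: 110 → 0  (bit 6 = 0)
position 10: 101 → 0  (bit 5 = 0)
position 7: 100 → 0  (bit 4 = 0)
position 2: 011 → 1  (bit 3 = 1)
position 9: 010 → 0  (bit 2 = 0)
position 1: 001 → 0  (bit 1 = 0)
position 0: 000 → 1  (bit 0 = 1)
bits b7..b0 = 10001001 = 137

137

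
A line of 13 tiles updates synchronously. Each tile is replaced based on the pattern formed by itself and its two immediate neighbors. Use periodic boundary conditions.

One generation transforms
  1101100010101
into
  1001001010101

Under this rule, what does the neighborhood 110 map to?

0

At position 1 the neighborhood is 110; the next row has 0 there.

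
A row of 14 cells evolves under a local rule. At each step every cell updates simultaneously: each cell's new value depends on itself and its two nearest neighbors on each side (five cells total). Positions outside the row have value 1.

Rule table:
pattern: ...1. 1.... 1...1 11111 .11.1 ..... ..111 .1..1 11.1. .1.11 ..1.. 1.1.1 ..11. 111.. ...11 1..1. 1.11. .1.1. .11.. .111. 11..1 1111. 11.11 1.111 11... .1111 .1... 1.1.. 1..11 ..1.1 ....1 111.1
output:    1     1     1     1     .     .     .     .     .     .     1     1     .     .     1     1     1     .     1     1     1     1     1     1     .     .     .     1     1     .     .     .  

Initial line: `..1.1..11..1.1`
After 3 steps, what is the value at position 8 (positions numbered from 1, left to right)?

.

11..1.1.111..1
1.11..1.11.11.
.11111..1.11.1
position 8 holds .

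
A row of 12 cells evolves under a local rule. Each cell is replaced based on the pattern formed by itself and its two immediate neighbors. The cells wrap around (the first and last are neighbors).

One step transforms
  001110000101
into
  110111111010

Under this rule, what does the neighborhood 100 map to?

1

At position 0 the neighborhood is 100; the next row has 1 there.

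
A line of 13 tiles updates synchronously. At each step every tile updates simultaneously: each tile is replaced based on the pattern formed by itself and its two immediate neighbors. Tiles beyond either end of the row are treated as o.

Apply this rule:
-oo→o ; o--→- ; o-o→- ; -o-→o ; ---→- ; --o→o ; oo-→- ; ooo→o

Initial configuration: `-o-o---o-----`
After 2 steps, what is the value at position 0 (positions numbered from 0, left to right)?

-

step 1: -o-o--oo----o
step 2: -o-o-oo----oo
position 0 holds -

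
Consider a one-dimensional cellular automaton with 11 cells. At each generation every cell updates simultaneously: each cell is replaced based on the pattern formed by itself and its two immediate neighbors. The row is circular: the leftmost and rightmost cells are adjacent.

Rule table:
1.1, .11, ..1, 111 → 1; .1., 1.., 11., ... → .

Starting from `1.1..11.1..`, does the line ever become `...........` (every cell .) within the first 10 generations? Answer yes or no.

generation 1: .1..11.1..1
generation 2: 1..11.1..1.
generation 3: ..11.1..1.1
generation 4: .11.1..1.1.
generation 5: 11.1..1.1..
generation 6: 1.1..1.1..1
generation 7: .1..1.1..11
generation 8: 1..1.1..11.
generation 9: ..1.1..11.1
generation 10: .1.1..11.1.
generation 10 is .1.1..11.1., still not uniform .

no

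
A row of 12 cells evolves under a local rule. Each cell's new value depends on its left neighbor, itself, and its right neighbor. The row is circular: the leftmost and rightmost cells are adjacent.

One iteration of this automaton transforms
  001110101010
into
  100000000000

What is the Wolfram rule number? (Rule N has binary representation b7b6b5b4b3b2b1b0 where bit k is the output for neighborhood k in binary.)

position 3: 111 → 0  (bit 7 = 0)
position 4: 110 → 0  (bit 6 = 0)
position 5: 101 → 0  (bit 5 = 0)
position 11: 100 → 0  (bit 4 = 0)
position 2: 011 → 0  (bit 3 = 0)
position 6: 010 → 0  (bit 2 = 0)
position 1: 001 → 0  (bit 1 = 0)
position 0: 000 → 1  (bit 0 = 1)
bits b7..b0 = 00000001 = 1

1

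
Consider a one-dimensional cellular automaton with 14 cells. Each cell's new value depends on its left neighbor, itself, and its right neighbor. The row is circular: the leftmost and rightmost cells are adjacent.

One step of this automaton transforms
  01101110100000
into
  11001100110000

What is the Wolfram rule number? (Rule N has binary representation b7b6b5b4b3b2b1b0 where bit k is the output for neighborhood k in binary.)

position 5: 111 → 1  (bit 7 = 1)
position 2: 110 → 0  (bit 6 = 0)
position 3: 101 → 0  (bit 5 = 0)
position 9: 100 → 1  (bit 4 = 1)
position 1: 011 → 1  (bit 3 = 1)
position 8: 010 → 1  (bit 2 = 1)
position 0: 001 → 1  (bit 1 = 1)
position 10: 000 → 0  (bit 0 = 0)
bits b7..b0 = 10011110 = 158

158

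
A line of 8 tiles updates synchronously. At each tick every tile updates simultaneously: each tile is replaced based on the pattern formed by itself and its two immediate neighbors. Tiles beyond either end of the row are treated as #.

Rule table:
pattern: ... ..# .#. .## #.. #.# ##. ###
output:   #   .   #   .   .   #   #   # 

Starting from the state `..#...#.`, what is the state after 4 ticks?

tick 1: ..#.#.##
tick 2: ..####.#
tick 3: ...####.
tick 4: .#..####

.#..####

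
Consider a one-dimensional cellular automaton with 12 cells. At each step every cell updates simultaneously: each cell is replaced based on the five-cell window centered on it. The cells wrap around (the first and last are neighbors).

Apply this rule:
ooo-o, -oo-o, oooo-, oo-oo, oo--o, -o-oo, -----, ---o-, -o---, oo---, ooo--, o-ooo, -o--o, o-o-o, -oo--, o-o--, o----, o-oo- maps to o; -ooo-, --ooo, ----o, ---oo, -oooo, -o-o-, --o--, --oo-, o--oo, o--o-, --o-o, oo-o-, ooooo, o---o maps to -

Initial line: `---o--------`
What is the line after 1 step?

o-o-oooooooo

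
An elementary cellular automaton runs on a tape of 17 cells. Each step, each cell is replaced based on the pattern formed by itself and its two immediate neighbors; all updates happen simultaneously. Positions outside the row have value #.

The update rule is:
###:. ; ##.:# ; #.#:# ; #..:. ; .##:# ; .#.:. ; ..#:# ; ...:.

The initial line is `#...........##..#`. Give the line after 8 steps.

#...##..####..##.

#..........###.##
#.........##.###.
#........#####.##
#.......##...###.
#......###..##.##
#.....##.#.#####.
#....####.##...##
#...##..####..##.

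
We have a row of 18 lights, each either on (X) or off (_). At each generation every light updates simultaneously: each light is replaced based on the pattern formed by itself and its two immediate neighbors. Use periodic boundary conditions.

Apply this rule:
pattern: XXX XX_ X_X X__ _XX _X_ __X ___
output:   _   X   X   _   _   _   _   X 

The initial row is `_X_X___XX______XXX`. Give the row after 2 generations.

X_X__X__X_XXXX___X
XX_______X___X_X__

XX_______X___X_X__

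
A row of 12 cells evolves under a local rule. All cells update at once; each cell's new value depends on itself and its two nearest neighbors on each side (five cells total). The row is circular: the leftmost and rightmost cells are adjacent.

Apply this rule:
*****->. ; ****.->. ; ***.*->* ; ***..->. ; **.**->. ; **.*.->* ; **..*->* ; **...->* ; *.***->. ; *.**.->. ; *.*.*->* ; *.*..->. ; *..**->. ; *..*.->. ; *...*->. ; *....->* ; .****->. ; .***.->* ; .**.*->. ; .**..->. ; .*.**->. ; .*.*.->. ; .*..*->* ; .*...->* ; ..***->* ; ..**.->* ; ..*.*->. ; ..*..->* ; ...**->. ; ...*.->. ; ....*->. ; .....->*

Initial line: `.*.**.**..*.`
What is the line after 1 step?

........*.**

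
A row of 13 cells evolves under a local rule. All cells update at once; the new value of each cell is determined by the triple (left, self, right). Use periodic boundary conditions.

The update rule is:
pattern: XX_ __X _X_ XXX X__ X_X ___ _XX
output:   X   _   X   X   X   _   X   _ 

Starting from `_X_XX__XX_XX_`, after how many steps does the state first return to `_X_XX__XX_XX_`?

26

step 1: _X__XX__X__XX
step 2: _XX__XX_XX__X
step 3: __XX__X__XX_X
step 4: X__XX_XX__X_X
step 5: XX__X__XX_X__
step 6: _XX_XX__X_XX_
step 7: __X__XX_X__XX
step 8: X_XX__X_XX__X
step 9: X__XX_X__XX__
step 10: XX__X_XX__XX_
step 11: _XX_X__XX__X_
step 12: __X_XX__XX_XX
step 13: X_X__XX__X__X
step 14: X_XX__XX_XX__
step 15: X__XX__X__XX_
step 16: XX__XX_XX__X_
step 17: _XX__X__XX_X_
step 18: __XX_XX__X_XX
step 19: X__X__XX_X__X
step 20: XX_XX__X_XX__
step 21: _X__XX_X__XX_
step 22: _XX__X_XX__XX
step 23: __XX_X__XX__X
step 24: X__X_XX__XX_X
step 25: XX_X__XX__X__
step 26: _X_XX__XX_XX_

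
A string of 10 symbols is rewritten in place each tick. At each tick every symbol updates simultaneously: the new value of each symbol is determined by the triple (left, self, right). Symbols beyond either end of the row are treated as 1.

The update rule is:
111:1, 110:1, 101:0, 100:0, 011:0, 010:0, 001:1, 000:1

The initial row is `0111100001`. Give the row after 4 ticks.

0111000000

0011101110
0101100110
0000101010
0111000000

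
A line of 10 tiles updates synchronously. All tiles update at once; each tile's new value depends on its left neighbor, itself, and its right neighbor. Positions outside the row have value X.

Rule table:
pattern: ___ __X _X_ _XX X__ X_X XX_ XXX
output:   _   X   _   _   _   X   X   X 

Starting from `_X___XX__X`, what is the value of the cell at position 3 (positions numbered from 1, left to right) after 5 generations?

X___X_X_X_
X__X_X_X_X
X_X_X_X_X_
XX_X_X_X_X
XXX_X_X_X_
position 3 holds X

X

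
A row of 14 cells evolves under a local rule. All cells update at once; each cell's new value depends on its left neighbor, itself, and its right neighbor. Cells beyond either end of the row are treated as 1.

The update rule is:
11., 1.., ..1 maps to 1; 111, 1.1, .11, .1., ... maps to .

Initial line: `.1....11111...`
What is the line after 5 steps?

..1..1....11.1
11.11.1..1.1..
.1..1..11...11
..11.11.11.1..
11.1..1..1..11

11.1..1..1..11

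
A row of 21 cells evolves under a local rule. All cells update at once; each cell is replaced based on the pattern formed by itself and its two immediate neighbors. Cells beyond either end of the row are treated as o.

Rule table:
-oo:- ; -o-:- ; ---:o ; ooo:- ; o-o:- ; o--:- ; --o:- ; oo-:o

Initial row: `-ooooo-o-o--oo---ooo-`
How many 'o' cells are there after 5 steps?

-----o-------o-o---o-
-ooo---ooooo-----o---
---o-o-----o-ooo---o-
-o-----ooo-----o-o---
---ooo---o-ooo-----o-
count of o: 8

8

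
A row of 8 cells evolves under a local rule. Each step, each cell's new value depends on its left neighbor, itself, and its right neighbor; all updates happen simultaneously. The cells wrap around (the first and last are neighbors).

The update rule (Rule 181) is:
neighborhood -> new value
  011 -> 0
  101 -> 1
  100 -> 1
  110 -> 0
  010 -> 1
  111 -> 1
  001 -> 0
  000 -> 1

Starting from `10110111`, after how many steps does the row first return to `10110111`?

8

01001011
11101100
01010010
01111011
10110100
11001110
00100101
10110111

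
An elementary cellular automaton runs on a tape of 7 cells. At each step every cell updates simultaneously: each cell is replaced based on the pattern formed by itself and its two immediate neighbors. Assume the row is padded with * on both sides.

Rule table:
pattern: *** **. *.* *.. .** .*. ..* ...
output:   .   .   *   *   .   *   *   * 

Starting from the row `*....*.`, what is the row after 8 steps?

.******
*......
.******  (repeats step 1; period 2)
step 8: *......

*......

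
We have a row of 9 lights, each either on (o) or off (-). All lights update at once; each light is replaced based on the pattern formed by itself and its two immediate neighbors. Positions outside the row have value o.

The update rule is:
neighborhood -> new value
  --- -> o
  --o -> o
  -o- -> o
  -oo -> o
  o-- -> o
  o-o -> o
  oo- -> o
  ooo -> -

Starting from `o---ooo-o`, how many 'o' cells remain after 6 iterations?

iteration 1: ooooo-ooo
iteration 2: ----ooo--
iteration 3: ooooo-ooo  (repeats iteration 1; period 2)
iteration 6: ----ooo--
count of o: 3

3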